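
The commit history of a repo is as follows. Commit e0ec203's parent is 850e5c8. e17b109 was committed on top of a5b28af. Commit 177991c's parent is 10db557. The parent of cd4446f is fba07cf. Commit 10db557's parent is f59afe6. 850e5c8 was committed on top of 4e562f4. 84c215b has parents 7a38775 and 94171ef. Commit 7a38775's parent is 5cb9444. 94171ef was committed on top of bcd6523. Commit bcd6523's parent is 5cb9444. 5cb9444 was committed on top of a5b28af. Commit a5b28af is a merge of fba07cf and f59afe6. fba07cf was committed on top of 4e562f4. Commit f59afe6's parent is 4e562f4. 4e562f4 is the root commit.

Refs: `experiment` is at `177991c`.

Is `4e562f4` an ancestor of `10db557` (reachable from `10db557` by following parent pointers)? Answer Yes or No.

Ancestors of 10db557 (commits reachable by following parents): {10db557, 4e562f4, f59afe6}.
4e562f4 is in that set, so it is an ancestor of 10db557.

Yes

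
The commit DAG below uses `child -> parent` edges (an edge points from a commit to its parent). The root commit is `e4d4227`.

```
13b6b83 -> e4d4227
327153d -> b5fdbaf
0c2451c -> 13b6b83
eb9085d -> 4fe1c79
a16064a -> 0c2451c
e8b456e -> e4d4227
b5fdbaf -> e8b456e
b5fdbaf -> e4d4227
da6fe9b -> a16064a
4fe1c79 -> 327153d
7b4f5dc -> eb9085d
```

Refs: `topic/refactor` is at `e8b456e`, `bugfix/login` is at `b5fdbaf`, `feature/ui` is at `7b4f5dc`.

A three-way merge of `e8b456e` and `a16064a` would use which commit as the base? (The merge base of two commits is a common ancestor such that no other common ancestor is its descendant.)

Ancestors of e8b456e: {e4d4227, e8b456e}.
Ancestors of a16064a: {0c2451c, 13b6b83, a16064a, e4d4227}.
Common ancestors: {e4d4227}.
The only common ancestor is e4d4227, so it is the merge base.

e4d4227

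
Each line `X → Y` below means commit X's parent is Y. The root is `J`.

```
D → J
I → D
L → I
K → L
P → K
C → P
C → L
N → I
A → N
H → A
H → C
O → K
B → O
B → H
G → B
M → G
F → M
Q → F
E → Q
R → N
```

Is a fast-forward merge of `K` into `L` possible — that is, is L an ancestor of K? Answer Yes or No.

A fast-forward from L to K is possible iff L is an ancestor of K.
Ancestors of K: {D, I, J, K, L}.
L is among them, so fast-forward is possible.

Yes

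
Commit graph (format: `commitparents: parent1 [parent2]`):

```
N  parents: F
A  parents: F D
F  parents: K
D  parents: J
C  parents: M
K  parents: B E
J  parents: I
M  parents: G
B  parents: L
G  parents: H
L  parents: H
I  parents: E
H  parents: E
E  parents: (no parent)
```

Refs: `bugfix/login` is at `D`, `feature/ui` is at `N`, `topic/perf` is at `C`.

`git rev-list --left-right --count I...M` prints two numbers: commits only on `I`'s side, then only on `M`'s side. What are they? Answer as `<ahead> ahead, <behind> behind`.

Reachable from I: {E, I}.
Reachable from M: {E, G, H, M}.
Only in I's history (ahead): {I} — 1.
Only in M's history (behind): {G, H, M} — 3.

1 ahead, 3 behind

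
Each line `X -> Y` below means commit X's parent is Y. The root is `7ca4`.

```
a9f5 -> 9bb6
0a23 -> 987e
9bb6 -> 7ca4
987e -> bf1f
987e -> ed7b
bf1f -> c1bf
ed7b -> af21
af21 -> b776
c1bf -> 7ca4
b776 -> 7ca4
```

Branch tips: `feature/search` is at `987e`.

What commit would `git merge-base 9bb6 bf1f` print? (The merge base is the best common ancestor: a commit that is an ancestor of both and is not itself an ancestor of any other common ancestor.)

7ca4

Ancestors of 9bb6: {7ca4, 9bb6}.
Ancestors of bf1f: {7ca4, bf1f, c1bf}.
Common ancestors: {7ca4}.
The only common ancestor is 7ca4, so it is the merge base.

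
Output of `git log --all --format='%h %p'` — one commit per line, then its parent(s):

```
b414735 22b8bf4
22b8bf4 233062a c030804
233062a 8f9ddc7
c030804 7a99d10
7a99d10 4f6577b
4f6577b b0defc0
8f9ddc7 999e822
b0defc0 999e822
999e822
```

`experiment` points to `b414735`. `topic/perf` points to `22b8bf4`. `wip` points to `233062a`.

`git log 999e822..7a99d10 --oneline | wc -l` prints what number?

3

Reachable from 7a99d10: {4f6577b, 7a99d10, 999e822, b0defc0}.
Reachable from 999e822: {999e822}.
In 7a99d10's history but not 999e822's: {4f6577b, 7a99d10, b0defc0} — 3 commits.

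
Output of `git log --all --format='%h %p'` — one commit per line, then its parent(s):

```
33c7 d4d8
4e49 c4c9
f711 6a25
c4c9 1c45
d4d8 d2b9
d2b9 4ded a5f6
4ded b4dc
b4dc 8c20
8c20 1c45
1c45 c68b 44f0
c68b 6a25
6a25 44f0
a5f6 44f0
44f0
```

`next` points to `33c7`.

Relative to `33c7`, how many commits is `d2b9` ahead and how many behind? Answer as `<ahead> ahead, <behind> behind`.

0 ahead, 2 behind

Reachable from d2b9: {1c45, 44f0, 4ded, 6a25, 8c20, a5f6, b4dc, c68b, d2b9}.
Reachable from 33c7: {1c45, 33c7, 44f0, 4ded, 6a25, 8c20, a5f6, b4dc, c68b, d2b9, d4d8}.
Only in d2b9's history (ahead): {} — 0.
Only in 33c7's history (behind): {33c7, d4d8} — 2.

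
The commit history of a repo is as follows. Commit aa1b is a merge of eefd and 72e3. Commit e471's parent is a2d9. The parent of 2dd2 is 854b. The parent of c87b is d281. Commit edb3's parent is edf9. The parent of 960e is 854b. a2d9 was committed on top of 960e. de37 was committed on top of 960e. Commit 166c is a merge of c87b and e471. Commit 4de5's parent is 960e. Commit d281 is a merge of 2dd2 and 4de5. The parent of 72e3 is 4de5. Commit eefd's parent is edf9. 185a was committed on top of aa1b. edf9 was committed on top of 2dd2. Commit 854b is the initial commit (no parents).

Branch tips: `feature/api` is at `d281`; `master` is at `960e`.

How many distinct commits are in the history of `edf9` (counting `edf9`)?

3

Walking parent pointers from edf9: reachable set = {2dd2, 854b, edf9}.
That is 3 commits.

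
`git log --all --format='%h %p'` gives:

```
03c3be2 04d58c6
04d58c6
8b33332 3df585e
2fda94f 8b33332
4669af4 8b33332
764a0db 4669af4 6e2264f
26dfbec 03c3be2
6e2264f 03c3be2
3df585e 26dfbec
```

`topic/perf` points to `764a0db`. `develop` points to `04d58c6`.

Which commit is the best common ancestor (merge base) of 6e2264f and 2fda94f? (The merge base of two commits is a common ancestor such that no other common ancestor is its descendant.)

Ancestors of 6e2264f: {03c3be2, 04d58c6, 6e2264f}.
Ancestors of 2fda94f: {03c3be2, 04d58c6, 26dfbec, 2fda94f, 3df585e, 8b33332}.
Common ancestors: {03c3be2, 04d58c6}.
Among these, 03c3be2 is not an ancestor of any other common ancestor — it is the merge base.

03c3be2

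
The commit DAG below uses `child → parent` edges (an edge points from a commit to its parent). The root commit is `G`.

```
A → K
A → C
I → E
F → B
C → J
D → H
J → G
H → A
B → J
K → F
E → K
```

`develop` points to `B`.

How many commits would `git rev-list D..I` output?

2

Reachable from I: {B, E, F, G, I, J, K}.
Reachable from D: {A, B, C, D, F, G, H, J, K}.
In I's history but not D's: {E, I} — 2 commits.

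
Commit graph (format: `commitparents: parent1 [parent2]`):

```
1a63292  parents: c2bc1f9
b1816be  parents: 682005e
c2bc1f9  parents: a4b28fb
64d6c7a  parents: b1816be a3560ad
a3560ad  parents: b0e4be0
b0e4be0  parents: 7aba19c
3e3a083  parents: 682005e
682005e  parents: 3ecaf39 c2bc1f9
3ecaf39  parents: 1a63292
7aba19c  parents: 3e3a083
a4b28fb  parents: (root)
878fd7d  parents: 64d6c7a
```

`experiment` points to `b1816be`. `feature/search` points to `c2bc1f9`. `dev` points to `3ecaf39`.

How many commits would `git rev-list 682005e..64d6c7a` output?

6

Reachable from 64d6c7a: {1a63292, 3e3a083, 3ecaf39, 64d6c7a, 682005e, 7aba19c, a3560ad, a4b28fb, b0e4be0, b1816be, c2bc1f9}.
Reachable from 682005e: {1a63292, 3ecaf39, 682005e, a4b28fb, c2bc1f9}.
In 64d6c7a's history but not 682005e's: {3e3a083, 64d6c7a, 7aba19c, a3560ad, b0e4be0, b1816be} — 6 commits.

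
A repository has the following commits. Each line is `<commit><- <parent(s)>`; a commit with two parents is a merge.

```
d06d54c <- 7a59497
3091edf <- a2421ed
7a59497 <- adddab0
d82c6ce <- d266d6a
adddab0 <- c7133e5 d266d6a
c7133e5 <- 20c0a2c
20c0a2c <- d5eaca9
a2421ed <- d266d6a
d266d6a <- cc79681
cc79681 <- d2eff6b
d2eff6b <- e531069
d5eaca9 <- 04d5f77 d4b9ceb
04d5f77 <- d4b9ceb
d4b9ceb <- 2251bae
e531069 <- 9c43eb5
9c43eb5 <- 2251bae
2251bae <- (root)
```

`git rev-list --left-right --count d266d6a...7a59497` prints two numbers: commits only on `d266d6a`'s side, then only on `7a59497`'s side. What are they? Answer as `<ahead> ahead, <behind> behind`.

Reachable from d266d6a: {2251bae, 9c43eb5, cc79681, d266d6a, d2eff6b, e531069}.
Reachable from 7a59497: {04d5f77, 20c0a2c, 2251bae, 7a59497, 9c43eb5, adddab0, c7133e5, cc79681, d266d6a, d2eff6b, d4b9ceb, d5eaca9, e531069}.
Only in d266d6a's history (ahead): {} — 0.
Only in 7a59497's history (behind): {04d5f77, 20c0a2c, 7a59497, adddab0, c7133e5, d4b9ceb, d5eaca9} — 7.

0 ahead, 7 behind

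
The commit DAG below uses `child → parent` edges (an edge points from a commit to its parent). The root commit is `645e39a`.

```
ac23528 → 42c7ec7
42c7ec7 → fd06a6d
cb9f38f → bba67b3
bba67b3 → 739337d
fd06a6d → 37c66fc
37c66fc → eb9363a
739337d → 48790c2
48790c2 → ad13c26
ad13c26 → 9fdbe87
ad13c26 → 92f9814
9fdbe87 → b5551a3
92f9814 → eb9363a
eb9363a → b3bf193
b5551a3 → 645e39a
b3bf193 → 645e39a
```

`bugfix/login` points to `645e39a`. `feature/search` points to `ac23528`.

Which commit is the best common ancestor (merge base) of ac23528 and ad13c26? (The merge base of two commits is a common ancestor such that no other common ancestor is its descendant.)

eb9363a

Ancestors of ac23528: {37c66fc, 42c7ec7, 645e39a, ac23528, b3bf193, eb9363a, fd06a6d}.
Ancestors of ad13c26: {645e39a, 92f9814, 9fdbe87, ad13c26, b3bf193, b5551a3, eb9363a}.
Common ancestors: {645e39a, b3bf193, eb9363a}.
Among these, eb9363a is not an ancestor of any other common ancestor — it is the merge base.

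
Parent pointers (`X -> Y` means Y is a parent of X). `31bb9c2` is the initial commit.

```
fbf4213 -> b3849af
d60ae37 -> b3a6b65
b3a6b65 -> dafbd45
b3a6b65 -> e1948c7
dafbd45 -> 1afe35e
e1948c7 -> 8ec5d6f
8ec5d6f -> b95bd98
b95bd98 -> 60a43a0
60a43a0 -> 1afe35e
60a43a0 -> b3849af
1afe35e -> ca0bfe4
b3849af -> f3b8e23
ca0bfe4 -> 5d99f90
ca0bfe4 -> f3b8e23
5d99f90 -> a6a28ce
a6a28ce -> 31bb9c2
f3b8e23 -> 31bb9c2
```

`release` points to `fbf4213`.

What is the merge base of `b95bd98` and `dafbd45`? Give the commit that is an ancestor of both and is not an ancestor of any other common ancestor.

1afe35e

Ancestors of b95bd98: {1afe35e, 31bb9c2, 5d99f90, 60a43a0, a6a28ce, b3849af, b95bd98, ca0bfe4, f3b8e23}.
Ancestors of dafbd45: {1afe35e, 31bb9c2, 5d99f90, a6a28ce, ca0bfe4, dafbd45, f3b8e23}.
Common ancestors: {1afe35e, 31bb9c2, 5d99f90, a6a28ce, ca0bfe4, f3b8e23}.
Among these, 1afe35e is not an ancestor of any other common ancestor — it is the merge base.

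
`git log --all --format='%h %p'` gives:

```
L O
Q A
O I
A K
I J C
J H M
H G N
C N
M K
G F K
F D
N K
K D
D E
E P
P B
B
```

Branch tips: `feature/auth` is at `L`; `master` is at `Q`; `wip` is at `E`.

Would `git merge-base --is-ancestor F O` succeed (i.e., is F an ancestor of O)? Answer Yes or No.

Ancestors of O (commits reachable by following parents): {B, C, D, E, F, G, H, I, J, K, M, N, O, P}.
F is in that set, so it is an ancestor of O.

Yes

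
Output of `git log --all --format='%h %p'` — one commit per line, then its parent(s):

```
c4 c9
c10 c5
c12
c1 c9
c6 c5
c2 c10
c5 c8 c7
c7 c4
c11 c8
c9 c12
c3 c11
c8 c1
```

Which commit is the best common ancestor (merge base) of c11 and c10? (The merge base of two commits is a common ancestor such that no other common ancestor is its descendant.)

Ancestors of c11: {c1, c11, c12, c8, c9}.
Ancestors of c10: {c1, c10, c12, c4, c5, c7, c8, c9}.
Common ancestors: {c1, c12, c8, c9}.
Among these, c8 is not an ancestor of any other common ancestor — it is the merge base.

c8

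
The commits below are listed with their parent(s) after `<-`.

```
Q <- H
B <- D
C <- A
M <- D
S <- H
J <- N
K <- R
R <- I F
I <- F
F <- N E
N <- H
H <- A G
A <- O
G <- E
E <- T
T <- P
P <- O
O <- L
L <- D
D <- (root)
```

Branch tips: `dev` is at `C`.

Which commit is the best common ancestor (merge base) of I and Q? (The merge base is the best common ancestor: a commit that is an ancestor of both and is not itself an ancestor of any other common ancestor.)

H

Ancestors of I: {A, D, E, F, G, H, I, L, N, O, P, T}.
Ancestors of Q: {A, D, E, G, H, L, O, P, Q, T}.
Common ancestors: {A, D, E, G, H, L, O, P, T}.
Among these, H is not an ancestor of any other common ancestor — it is the merge base.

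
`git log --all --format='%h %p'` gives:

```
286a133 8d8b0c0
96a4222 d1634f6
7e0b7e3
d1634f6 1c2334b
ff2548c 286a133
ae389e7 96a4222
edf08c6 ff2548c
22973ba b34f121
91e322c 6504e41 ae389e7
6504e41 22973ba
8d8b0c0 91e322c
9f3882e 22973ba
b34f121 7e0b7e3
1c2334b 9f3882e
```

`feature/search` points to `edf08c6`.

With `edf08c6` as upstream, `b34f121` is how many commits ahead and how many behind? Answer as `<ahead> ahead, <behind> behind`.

Reachable from b34f121: {7e0b7e3, b34f121}.
Reachable from edf08c6: {1c2334b, 22973ba, 286a133, 6504e41, 7e0b7e3, 8d8b0c0, 91e322c, 96a4222, 9f3882e, ae389e7, b34f121, d1634f6, edf08c6, ff2548c}.
Only in b34f121's history (ahead): {} — 0.
Only in edf08c6's history (behind): {1c2334b, 22973ba, 286a133, 6504e41, 8d8b0c0, 91e322c, 96a4222, 9f3882e, ae389e7, d1634f6, edf08c6, ff2548c} — 12.

0 ahead, 12 behind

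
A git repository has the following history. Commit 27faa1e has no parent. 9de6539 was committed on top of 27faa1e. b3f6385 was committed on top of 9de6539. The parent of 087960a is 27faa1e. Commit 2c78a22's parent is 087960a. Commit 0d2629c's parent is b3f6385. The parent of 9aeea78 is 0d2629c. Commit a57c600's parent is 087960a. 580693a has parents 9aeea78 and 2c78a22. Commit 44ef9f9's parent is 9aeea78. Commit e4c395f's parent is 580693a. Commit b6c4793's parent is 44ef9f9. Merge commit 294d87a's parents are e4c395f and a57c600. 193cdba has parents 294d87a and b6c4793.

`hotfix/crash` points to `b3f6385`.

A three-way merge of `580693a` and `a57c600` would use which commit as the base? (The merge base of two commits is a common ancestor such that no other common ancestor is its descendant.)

087960a

Ancestors of 580693a: {087960a, 0d2629c, 27faa1e, 2c78a22, 580693a, 9aeea78, 9de6539, b3f6385}.
Ancestors of a57c600: {087960a, 27faa1e, a57c600}.
Common ancestors: {087960a, 27faa1e}.
Among these, 087960a is not an ancestor of any other common ancestor — it is the merge base.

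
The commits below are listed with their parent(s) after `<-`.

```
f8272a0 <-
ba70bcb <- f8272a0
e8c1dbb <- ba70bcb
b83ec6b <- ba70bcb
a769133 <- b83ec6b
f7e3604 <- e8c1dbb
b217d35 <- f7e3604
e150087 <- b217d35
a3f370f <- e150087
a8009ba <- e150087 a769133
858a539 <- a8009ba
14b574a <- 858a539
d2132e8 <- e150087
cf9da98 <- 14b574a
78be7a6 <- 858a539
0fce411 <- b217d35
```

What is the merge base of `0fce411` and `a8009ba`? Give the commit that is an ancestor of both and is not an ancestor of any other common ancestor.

Ancestors of 0fce411: {0fce411, b217d35, ba70bcb, e8c1dbb, f7e3604, f8272a0}.
Ancestors of a8009ba: {a769133, a8009ba, b217d35, b83ec6b, ba70bcb, e150087, e8c1dbb, f7e3604, f8272a0}.
Common ancestors: {b217d35, ba70bcb, e8c1dbb, f7e3604, f8272a0}.
Among these, b217d35 is not an ancestor of any other common ancestor — it is the merge base.

b217d35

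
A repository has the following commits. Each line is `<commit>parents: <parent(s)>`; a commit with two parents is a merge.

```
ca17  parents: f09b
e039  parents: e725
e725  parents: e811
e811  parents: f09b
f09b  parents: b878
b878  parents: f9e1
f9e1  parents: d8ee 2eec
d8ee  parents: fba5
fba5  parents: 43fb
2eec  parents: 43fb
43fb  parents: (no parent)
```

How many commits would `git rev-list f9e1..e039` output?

Reachable from e039: {2eec, 43fb, b878, d8ee, e039, e725, e811, f09b, f9e1, fba5}.
Reachable from f9e1: {2eec, 43fb, d8ee, f9e1, fba5}.
In e039's history but not f9e1's: {b878, e039, e725, e811, f09b} — 5 commits.

5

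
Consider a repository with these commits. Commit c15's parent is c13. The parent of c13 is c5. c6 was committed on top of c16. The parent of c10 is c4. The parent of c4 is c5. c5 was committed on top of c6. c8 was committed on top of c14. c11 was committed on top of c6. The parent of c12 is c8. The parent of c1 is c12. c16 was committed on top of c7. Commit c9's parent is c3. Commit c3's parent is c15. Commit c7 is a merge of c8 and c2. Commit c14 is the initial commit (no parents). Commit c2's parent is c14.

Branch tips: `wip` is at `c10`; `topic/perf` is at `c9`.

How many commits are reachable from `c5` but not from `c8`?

5

Reachable from c5: {c14, c16, c2, c5, c6, c7, c8}.
Reachable from c8: {c14, c8}.
In c5's history but not c8's: {c16, c2, c5, c6, c7} — 5 commits.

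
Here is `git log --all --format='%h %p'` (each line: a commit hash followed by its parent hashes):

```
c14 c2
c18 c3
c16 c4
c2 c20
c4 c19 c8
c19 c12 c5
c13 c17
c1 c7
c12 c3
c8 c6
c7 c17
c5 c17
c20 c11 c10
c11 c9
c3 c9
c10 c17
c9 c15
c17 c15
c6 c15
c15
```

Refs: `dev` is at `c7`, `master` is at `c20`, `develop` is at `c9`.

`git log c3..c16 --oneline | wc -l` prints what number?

8

Reachable from c16: {c12, c15, c16, c17, c19, c3, c4, c5, c6, c8, c9}.
Reachable from c3: {c15, c3, c9}.
In c16's history but not c3's: {c12, c16, c17, c19, c4, c5, c6, c8} — 8 commits.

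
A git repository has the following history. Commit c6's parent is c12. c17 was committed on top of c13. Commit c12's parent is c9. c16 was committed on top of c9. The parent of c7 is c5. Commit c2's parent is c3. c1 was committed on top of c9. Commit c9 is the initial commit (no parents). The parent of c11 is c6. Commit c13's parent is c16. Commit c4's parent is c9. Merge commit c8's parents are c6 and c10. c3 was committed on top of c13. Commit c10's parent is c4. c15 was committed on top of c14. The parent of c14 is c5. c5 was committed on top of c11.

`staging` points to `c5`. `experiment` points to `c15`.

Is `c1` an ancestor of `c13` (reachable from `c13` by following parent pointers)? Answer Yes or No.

Ancestors of c13: {c13, c16, c9}.
c1 is not in that set, so it is not an ancestor of c13.

No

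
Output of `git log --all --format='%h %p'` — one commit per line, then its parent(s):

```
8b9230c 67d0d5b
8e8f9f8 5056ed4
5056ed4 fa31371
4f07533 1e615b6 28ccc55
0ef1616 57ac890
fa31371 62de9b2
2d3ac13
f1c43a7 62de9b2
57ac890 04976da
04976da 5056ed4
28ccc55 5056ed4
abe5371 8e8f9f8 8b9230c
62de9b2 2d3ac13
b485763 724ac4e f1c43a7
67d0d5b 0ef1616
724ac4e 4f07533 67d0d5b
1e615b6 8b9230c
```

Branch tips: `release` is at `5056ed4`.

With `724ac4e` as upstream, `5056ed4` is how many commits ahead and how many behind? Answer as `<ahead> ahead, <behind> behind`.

Reachable from 5056ed4: {2d3ac13, 5056ed4, 62de9b2, fa31371}.
Reachable from 724ac4e: {04976da, 0ef1616, 1e615b6, 28ccc55, 2d3ac13, 4f07533, 5056ed4, 57ac890, 62de9b2, 67d0d5b, 724ac4e, 8b9230c, fa31371}.
Only in 5056ed4's history (ahead): {} — 0.
Only in 724ac4e's history (behind): {04976da, 0ef1616, 1e615b6, 28ccc55, 4f07533, 57ac890, 67d0d5b, 724ac4e, 8b9230c} — 9.

0 ahead, 9 behind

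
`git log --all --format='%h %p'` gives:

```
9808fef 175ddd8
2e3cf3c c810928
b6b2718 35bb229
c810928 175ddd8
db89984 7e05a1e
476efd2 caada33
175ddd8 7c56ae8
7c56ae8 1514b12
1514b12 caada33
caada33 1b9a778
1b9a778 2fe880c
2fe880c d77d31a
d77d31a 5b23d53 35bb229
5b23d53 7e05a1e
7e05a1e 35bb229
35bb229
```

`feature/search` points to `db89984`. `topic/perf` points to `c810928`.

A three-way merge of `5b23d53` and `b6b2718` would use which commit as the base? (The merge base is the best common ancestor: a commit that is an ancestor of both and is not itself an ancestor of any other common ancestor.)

Ancestors of 5b23d53: {35bb229, 5b23d53, 7e05a1e}.
Ancestors of b6b2718: {35bb229, b6b2718}.
Common ancestors: {35bb229}.
The only common ancestor is 35bb229, so it is the merge base.

35bb229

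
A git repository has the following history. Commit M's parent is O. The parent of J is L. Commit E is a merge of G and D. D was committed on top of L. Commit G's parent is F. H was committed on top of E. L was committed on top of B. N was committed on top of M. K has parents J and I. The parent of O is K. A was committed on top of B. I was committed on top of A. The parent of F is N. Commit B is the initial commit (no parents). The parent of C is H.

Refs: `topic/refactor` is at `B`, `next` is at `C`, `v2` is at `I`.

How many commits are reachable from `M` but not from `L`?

6

Reachable from M: {A, B, I, J, K, L, M, O}.
Reachable from L: {B, L}.
In M's history but not L's: {A, I, J, K, M, O} — 6 commits.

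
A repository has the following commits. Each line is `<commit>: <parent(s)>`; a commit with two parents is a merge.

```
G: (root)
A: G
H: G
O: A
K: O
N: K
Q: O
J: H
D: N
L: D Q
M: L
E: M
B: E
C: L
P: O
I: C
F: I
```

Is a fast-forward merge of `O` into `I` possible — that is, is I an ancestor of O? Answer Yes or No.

No

A fast-forward from I to O is possible iff I is an ancestor of O.
Ancestors of O: {A, G, O}.
I is not among them, so fast-forward is not possible.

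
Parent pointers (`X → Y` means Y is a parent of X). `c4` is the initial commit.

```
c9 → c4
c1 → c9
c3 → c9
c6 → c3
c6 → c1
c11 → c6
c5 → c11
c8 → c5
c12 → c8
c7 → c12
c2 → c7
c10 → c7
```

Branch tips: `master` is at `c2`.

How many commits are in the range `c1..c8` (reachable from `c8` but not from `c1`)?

Reachable from c8: {c1, c11, c3, c4, c5, c6, c8, c9}.
Reachable from c1: {c1, c4, c9}.
In c8's history but not c1's: {c11, c3, c5, c6, c8} — 5 commits.

5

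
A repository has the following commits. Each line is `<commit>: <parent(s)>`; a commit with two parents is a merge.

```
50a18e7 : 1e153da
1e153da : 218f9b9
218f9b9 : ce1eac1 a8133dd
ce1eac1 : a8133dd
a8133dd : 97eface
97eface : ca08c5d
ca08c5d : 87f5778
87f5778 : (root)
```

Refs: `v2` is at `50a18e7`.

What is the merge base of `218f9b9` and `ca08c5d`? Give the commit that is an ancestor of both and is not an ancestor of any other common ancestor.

ca08c5d

Ancestors of 218f9b9: {218f9b9, 87f5778, 97eface, a8133dd, ca08c5d, ce1eac1}.
Ancestors of ca08c5d: {87f5778, ca08c5d}.
Common ancestors: {87f5778, ca08c5d}.
Among these, ca08c5d is not an ancestor of any other common ancestor — it is the merge base.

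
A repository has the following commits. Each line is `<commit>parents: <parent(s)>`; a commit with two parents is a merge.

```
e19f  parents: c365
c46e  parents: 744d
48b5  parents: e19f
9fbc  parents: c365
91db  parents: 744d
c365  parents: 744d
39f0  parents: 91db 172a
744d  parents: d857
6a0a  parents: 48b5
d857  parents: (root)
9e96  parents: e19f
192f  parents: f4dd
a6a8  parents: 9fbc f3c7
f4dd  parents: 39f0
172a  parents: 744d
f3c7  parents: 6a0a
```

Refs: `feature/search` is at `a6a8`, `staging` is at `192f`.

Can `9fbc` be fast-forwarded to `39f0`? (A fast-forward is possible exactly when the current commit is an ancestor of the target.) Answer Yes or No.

A fast-forward from 9fbc to 39f0 is possible iff 9fbc is an ancestor of 39f0.
Ancestors of 39f0: {172a, 39f0, 744d, 91db, d857}.
9fbc is not among them, so fast-forward is not possible.

No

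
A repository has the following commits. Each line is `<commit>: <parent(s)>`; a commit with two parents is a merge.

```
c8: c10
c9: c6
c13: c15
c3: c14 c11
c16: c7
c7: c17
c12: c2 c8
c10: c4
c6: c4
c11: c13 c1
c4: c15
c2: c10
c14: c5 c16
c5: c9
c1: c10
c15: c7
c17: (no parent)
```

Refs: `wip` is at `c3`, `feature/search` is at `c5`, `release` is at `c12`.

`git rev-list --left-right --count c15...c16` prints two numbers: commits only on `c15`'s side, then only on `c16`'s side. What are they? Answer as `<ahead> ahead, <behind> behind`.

1 ahead, 1 behind

Reachable from c15: {c15, c17, c7}.
Reachable from c16: {c16, c17, c7}.
Only in c15's history (ahead): {c15} — 1.
Only in c16's history (behind): {c16} — 1.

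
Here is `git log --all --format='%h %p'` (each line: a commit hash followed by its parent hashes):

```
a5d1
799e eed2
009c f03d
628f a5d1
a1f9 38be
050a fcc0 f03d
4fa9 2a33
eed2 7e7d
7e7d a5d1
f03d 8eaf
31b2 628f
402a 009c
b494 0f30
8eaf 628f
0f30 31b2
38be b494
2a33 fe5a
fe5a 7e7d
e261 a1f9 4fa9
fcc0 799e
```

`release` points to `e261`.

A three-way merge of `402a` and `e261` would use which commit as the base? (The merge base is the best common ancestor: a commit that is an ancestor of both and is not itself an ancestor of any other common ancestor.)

Ancestors of 402a: {009c, 402a, 628f, 8eaf, a5d1, f03d}.
Ancestors of e261: {0f30, 2a33, 31b2, 38be, 4fa9, 628f, 7e7d, a1f9, a5d1, b494, e261, fe5a}.
Common ancestors: {628f, a5d1}.
Among these, 628f is not an ancestor of any other common ancestor — it is the merge base.

628f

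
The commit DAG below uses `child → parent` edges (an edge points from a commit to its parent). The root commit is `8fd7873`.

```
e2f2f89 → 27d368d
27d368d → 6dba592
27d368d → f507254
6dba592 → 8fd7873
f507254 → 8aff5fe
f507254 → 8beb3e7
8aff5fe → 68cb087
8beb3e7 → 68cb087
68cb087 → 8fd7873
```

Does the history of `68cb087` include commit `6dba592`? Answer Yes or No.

Ancestors of 68cb087: {68cb087, 8fd7873}.
6dba592 is not in that set, so it is not an ancestor of 68cb087.

No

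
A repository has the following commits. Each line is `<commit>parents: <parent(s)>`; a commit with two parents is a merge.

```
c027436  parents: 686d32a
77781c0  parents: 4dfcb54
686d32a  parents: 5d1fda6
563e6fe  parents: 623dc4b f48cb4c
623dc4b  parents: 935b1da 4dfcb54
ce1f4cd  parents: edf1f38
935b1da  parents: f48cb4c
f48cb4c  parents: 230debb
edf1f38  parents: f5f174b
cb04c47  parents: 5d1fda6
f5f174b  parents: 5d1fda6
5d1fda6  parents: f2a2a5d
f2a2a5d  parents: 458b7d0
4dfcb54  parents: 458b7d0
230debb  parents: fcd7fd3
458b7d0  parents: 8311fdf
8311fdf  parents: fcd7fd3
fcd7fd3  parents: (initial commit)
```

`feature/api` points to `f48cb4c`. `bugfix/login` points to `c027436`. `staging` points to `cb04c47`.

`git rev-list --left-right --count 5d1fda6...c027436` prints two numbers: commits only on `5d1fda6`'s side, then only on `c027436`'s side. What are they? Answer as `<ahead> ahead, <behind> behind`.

0 ahead, 2 behind

Reachable from 5d1fda6: {458b7d0, 5d1fda6, 8311fdf, f2a2a5d, fcd7fd3}.
Reachable from c027436: {458b7d0, 5d1fda6, 686d32a, 8311fdf, c027436, f2a2a5d, fcd7fd3}.
Only in 5d1fda6's history (ahead): {} — 0.
Only in c027436's history (behind): {686d32a, c027436} — 2.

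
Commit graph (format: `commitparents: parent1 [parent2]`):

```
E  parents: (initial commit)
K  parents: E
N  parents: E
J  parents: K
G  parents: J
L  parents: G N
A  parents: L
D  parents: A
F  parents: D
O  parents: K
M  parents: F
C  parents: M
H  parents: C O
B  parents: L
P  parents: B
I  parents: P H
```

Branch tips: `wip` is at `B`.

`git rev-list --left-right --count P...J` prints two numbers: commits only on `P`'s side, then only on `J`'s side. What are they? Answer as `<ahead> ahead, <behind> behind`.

Reachable from P: {B, E, G, J, K, L, N, P}.
Reachable from J: {E, J, K}.
Only in P's history (ahead): {B, G, L, N, P} — 5.
Only in J's history (behind): {} — 0.

5 ahead, 0 behind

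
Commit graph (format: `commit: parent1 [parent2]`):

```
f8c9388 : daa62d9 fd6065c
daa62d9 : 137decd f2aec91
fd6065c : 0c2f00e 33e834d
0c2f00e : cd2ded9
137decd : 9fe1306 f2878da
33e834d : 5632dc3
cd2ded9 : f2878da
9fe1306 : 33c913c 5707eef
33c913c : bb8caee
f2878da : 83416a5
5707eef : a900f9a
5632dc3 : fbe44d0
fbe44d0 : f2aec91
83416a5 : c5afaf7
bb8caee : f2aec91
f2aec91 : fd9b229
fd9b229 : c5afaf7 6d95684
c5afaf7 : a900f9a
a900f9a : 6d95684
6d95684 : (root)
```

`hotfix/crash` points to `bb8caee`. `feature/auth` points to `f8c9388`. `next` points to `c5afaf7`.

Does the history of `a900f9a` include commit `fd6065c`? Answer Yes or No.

No

Ancestors of a900f9a: {6d95684, a900f9a}.
fd6065c is not in that set, so it is not an ancestor of a900f9a.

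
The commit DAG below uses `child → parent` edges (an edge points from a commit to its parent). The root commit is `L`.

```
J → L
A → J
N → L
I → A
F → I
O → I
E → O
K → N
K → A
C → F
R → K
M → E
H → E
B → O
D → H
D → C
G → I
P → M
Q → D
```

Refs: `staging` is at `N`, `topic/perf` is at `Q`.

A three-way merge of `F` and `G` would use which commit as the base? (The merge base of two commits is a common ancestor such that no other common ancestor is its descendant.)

Ancestors of F: {A, F, I, J, L}.
Ancestors of G: {A, G, I, J, L}.
Common ancestors: {A, I, J, L}.
Among these, I is not an ancestor of any other common ancestor — it is the merge base.

I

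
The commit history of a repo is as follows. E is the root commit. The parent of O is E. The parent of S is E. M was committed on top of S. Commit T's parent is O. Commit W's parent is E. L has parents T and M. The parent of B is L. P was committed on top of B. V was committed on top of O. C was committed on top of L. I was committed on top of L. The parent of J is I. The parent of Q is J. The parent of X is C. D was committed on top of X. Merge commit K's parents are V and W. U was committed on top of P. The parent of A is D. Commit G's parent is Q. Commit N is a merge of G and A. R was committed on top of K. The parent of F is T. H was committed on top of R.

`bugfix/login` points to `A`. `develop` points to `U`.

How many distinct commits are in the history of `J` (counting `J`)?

Walking parent pointers from J: reachable set = {E, I, J, L, M, O, S, T}.
That is 8 commits.

8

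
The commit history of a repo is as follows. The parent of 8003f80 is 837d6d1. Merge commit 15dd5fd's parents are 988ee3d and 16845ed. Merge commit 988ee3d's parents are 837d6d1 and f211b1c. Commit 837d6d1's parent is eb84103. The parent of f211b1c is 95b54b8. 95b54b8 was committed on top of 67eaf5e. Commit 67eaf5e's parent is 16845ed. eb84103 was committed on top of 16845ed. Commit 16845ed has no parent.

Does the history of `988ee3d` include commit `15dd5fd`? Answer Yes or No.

No

Ancestors of 988ee3d: {16845ed, 67eaf5e, 837d6d1, 95b54b8, 988ee3d, eb84103, f211b1c}.
15dd5fd is not in that set, so it is not an ancestor of 988ee3d.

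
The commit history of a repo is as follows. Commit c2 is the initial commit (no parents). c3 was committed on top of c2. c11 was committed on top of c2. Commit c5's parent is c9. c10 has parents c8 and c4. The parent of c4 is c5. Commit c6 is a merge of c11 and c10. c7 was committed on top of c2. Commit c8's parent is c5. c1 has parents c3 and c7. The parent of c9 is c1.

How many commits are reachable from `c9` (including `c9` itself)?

Walking parent pointers from c9: reachable set = {c1, c2, c3, c7, c9}.
That is 5 commits.

5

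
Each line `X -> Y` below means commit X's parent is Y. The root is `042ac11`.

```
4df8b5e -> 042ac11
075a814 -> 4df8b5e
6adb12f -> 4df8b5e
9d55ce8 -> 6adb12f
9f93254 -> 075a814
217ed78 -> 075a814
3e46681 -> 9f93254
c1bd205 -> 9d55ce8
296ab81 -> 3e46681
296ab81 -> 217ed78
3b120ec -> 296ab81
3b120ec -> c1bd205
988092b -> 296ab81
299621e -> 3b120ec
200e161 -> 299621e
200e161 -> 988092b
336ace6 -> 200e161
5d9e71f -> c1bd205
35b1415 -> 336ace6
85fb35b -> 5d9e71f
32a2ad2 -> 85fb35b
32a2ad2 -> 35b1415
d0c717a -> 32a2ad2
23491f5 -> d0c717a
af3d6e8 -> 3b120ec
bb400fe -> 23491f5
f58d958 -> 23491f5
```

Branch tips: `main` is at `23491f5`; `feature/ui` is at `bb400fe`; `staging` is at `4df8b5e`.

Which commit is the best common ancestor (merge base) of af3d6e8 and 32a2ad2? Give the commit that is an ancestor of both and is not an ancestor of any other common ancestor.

3b120ec

Ancestors of af3d6e8: {042ac11, 075a814, 217ed78, 296ab81, 3b120ec, 3e46681, 4df8b5e, 6adb12f, 9d55ce8, 9f93254, af3d6e8, c1bd205}.
Ancestors of 32a2ad2: {042ac11, 075a814, 200e161, 217ed78, 296ab81, 299621e, 32a2ad2, 336ace6, 35b1415, 3b120ec, 3e46681, 4df8b5e, 5d9e71f, 6adb12f, 85fb35b, 988092b, 9d55ce8, 9f93254, c1bd205}.
Common ancestors: {042ac11, 075a814, 217ed78, 296ab81, 3b120ec, 3e46681, 4df8b5e, 6adb12f, 9d55ce8, 9f93254, c1bd205}.
Among these, 3b120ec is not an ancestor of any other common ancestor — it is the merge base.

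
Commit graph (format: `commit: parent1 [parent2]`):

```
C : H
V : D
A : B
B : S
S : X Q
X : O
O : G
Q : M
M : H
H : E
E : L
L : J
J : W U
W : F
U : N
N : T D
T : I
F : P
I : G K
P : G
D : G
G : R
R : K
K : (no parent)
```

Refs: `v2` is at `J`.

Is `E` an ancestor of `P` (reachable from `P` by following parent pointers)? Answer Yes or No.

Ancestors of P: {G, K, P, R}.
E is not in that set, so it is not an ancestor of P.

No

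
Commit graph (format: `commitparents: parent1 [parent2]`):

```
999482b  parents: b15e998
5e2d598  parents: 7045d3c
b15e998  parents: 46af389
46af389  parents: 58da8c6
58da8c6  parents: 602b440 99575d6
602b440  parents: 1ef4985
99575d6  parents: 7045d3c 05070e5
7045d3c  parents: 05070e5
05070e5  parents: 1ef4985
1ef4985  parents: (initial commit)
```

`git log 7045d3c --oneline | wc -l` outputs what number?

3

Walking parent pointers from 7045d3c: reachable set = {05070e5, 1ef4985, 7045d3c}.
That is 3 commits.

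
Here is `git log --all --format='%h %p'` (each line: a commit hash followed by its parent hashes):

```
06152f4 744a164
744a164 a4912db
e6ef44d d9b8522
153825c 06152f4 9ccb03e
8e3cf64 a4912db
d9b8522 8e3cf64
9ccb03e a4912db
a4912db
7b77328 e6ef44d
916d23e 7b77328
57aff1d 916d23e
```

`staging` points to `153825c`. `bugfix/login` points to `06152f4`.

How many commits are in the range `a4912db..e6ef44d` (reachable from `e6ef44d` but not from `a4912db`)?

3

Reachable from e6ef44d: {8e3cf64, a4912db, d9b8522, e6ef44d}.
Reachable from a4912db: {a4912db}.
In e6ef44d's history but not a4912db's: {8e3cf64, d9b8522, e6ef44d} — 3 commits.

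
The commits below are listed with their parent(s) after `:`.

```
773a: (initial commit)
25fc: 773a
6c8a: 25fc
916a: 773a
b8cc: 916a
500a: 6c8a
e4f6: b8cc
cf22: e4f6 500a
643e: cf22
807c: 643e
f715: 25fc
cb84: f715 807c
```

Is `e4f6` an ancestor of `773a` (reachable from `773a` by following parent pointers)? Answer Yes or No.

No

Ancestors of 773a: {773a}.
e4f6 is not in that set, so it is not an ancestor of 773a.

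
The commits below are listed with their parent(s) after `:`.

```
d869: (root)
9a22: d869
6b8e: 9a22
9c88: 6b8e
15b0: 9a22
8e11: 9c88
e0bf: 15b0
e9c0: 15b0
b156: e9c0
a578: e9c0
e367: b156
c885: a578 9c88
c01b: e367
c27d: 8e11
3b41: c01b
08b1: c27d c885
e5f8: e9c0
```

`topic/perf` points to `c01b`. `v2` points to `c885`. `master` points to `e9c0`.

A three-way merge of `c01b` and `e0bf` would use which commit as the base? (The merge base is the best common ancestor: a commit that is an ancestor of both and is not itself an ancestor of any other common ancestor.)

15b0

Ancestors of c01b: {15b0, 9a22, b156, c01b, d869, e367, e9c0}.
Ancestors of e0bf: {15b0, 9a22, d869, e0bf}.
Common ancestors: {15b0, 9a22, d869}.
Among these, 15b0 is not an ancestor of any other common ancestor — it is the merge base.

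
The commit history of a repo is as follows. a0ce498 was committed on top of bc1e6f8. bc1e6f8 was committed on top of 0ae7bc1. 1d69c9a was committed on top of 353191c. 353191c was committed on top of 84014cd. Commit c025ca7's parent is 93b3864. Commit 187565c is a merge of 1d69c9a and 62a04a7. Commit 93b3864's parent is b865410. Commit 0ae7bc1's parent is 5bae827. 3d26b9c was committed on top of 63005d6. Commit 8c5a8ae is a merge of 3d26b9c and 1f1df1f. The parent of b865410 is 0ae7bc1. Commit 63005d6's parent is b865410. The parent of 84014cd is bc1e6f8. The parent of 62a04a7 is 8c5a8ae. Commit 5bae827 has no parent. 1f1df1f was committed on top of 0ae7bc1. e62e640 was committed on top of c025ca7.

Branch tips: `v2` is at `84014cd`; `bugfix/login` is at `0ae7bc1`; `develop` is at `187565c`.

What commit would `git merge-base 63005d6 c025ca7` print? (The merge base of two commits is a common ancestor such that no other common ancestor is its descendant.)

b865410

Ancestors of 63005d6: {0ae7bc1, 5bae827, 63005d6, b865410}.
Ancestors of c025ca7: {0ae7bc1, 5bae827, 93b3864, b865410, c025ca7}.
Common ancestors: {0ae7bc1, 5bae827, b865410}.
Among these, b865410 is not an ancestor of any other common ancestor — it is the merge base.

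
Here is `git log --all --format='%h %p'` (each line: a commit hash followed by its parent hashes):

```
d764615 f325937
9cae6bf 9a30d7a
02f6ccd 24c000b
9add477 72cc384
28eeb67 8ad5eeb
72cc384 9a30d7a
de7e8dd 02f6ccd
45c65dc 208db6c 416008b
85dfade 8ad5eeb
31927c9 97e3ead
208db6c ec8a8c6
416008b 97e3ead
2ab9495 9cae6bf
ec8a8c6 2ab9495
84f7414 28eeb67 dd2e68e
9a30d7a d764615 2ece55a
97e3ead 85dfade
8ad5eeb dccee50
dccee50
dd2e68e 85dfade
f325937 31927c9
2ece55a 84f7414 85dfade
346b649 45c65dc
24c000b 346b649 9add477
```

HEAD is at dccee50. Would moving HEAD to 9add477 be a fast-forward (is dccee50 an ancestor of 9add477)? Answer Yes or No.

A fast-forward from dccee50 to 9add477 is possible iff dccee50 is an ancestor of 9add477.
Ancestors of 9add477: {28eeb67, 2ece55a, 31927c9, 72cc384, 84f7414, 85dfade, 8ad5eeb, 97e3ead, 9a30d7a, 9add477, d764615, dccee50, dd2e68e, f325937}.
dccee50 is among them, so fast-forward is possible.

Yes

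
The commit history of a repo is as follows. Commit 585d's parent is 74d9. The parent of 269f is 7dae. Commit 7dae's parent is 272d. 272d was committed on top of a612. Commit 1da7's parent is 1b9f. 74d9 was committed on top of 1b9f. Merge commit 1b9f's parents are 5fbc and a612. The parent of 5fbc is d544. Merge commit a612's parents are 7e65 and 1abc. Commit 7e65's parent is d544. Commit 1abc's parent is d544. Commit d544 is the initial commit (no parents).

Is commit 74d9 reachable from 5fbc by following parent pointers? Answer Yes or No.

Ancestors of 5fbc: {5fbc, d544}.
74d9 is not in that set, so it is not an ancestor of 5fbc.

No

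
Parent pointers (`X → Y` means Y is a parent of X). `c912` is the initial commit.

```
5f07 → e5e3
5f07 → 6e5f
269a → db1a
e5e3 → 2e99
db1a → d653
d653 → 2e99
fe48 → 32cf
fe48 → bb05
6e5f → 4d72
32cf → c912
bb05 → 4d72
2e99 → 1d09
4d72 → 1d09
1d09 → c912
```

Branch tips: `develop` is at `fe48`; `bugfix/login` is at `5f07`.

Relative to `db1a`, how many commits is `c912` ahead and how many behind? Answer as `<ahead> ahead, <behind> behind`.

Reachable from c912: {c912}.
Reachable from db1a: {1d09, 2e99, c912, d653, db1a}.
Only in c912's history (ahead): {} — 0.
Only in db1a's history (behind): {1d09, 2e99, d653, db1a} — 4.

0 ahead, 4 behind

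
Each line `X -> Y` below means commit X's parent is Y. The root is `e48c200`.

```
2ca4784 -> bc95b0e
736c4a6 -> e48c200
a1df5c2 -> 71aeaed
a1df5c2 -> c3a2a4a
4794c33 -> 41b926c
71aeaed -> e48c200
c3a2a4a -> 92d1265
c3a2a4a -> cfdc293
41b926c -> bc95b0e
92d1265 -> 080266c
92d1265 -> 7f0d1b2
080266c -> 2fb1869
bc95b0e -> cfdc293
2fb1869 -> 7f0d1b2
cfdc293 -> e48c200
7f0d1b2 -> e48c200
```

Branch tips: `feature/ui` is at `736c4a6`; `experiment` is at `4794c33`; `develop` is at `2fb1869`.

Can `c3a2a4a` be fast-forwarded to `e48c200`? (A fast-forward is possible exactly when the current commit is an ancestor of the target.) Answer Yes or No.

A fast-forward from c3a2a4a to e48c200 is possible iff c3a2a4a is an ancestor of e48c200.
Ancestors of e48c200: {e48c200}.
c3a2a4a is not among them, so fast-forward is not possible.

No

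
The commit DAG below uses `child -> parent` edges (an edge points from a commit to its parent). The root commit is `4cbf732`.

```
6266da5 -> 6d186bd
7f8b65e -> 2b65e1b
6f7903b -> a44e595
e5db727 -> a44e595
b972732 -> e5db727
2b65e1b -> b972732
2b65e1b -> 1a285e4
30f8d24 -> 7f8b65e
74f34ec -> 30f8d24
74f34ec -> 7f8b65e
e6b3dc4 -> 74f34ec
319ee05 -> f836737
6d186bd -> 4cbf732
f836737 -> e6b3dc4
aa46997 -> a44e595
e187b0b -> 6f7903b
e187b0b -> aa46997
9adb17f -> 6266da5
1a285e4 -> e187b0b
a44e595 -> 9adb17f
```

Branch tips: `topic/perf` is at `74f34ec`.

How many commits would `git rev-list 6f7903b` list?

Walking parent pointers from 6f7903b: reachable set = {4cbf732, 6266da5, 6d186bd, 6f7903b, 9adb17f, a44e595}.
That is 6 commits.

6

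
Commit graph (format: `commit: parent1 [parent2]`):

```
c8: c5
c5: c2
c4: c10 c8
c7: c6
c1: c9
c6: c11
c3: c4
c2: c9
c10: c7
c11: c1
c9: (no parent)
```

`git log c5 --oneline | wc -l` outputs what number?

Walking parent pointers from c5: reachable set = {c2, c5, c9}.
That is 3 commits.

3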